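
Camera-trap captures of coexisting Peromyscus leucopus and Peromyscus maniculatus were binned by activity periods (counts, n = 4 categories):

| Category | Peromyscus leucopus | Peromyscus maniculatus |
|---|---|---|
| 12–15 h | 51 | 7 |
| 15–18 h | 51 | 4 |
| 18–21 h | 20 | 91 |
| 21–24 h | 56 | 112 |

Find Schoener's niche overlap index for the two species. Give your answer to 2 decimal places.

Proportions for Peromyscus leucopus (n=178): 51/178=0.2865, 51/178=0.2865, 20/178=0.1124, 56/178=0.3146
Proportions for Peromyscus maniculatus (n=214): 7/214=0.0327, 4/214=0.0187, 91/214=0.4252, 112/214=0.5234
Σ|p₁ᵢ − p₂ᵢ| = 0.2538 + 0.2678 + 0.3128 + 0.2088 = 1.0432
D = 1 − ½ × 1.0432 = 1 − 0.52160 = 0.47840

0.48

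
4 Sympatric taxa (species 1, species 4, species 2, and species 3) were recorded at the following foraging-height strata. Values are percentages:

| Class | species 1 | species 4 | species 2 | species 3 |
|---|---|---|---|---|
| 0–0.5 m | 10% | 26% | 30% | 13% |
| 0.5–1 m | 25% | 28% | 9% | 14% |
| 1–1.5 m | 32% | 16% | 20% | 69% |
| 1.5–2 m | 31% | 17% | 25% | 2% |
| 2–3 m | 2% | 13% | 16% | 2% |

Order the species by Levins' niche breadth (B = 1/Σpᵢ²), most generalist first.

Convert percentages to proportions (divide by 100).
Σp_1ᵢ² = 0.10² + 0.25² + 0.32² + 0.31² + 0.02² = 0.0100 + 0.0625 + 0.1024 + 0.0961 + 0.0004 = 0.2714
B_1 = 1 / 0.2714 = 3.6846
Σp_4ᵢ² = 0.26² + 0.28² + 0.16² + 0.17² + 0.13² = 0.0676 + 0.0784 + 0.0256 + 0.0289 + 0.0169 = 0.2174
B_4 = 1 / 0.2174 = 4.5998
Σp_2ᵢ² = 0.30² + 0.09² + 0.20² + 0.25² + 0.16² = 0.0900 + 0.0081 + 0.0400 + 0.0625 + 0.0256 = 0.2262
B_2 = 1 / 0.2262 = 4.4209
Σp_3ᵢ² = 0.13² + 0.14² + 0.69² + 0.02² + 0.02² = 0.0169 + 0.0196 + 0.4761 + 0.0004 + 0.0004 = 0.5134
B_3 = 1 / 0.5134 = 1.9478
Ranking by B (broadest → narrowest): species 4 (4.60) > species 2 (4.42) > species 1 (3.68) > species 3 (1.95)

species 4 > species 2 > species 1 > species 3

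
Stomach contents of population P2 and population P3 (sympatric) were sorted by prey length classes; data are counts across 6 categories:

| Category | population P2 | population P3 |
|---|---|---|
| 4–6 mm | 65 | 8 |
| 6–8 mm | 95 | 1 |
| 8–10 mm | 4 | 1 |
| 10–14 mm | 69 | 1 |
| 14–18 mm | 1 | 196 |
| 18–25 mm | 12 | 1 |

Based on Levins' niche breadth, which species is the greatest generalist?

Proportions for population P2 (n=246): 65/246=0.2642, 95/246=0.3862, 4/246=0.0163, 69/246=0.2805, 1/246=0.0041, 12/246=0.0488
Proportions for population P3 (n=208): 8/208=0.0385, 1/208=0.0048, 1/208=0.0048, 1/208=0.0048, 196/208=0.9423, 1/208=0.0048
Σp_P2ᵢ² = 0.2642² + 0.3862² + 0.0163² + 0.2805² + 0.0041² + 0.0488² = 0.069802 + 0.149150 + 0.000266 + 0.078680 + 0.000017 + 0.002381 = 0.300296
B_P2 = 1 / 0.300296 = 3.3300
Σp_P3ᵢ² = 0.0385² + 0.0048² + 0.0048² + 0.0048² + 0.9423² + 0.0048² = 0.001482 + 0.000023 + 0.000023 + 0.000023 + 0.887929 + 0.000023 = 0.889503
B_P3 = 1 / 0.889503 = 1.1242
Highest B → broadest niche (most generalist): population P2 (B = 3.33).

population P2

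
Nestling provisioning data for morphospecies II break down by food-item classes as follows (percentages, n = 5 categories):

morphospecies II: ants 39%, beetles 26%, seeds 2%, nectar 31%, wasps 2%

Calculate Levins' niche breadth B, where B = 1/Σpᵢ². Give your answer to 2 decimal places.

Convert percentages to proportions (divide by 100).
Σpᵢ² = 0.39² + 0.26² + 0.02² + 0.31² + 0.02² = 0.1521 + 0.0676 + 0.0004 + 0.0961 + 0.0004 = 0.3166
B = 1 / 0.3166 = 3.1586

3.16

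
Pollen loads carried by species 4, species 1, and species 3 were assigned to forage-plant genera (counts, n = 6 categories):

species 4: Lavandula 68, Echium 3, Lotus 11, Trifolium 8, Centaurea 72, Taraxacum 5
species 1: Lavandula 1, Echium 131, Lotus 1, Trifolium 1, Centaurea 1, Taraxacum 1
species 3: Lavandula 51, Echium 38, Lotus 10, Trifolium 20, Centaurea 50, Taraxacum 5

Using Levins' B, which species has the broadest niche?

species 3

Proportions for species 4 (n=167): 68/167=0.4072, 3/167=0.0180, 11/167=0.0659, 8/167=0.0479, 72/167=0.4311, 5/167=0.0299
Proportions for species 1 (n=136): 1/136=0.0074, 131/136=0.9632, 1/136=0.0074, 1/136=0.0074, 1/136=0.0074, 1/136=0.0074
Proportions for species 3 (n=174): 51/174=0.2931, 38/174=0.2184, 10/174=0.0575, 20/174=0.1149, 50/174=0.2874, 5/174=0.0287
Σp_4ᵢ² = 0.4072² + 0.0180² + 0.0659² + 0.0479² + 0.4311² + 0.0299² = 0.165812 + 0.000324 + 0.004343 + 0.002294 + 0.185847 + 0.000894 = 0.359514
B_4 = 1 / 0.359514 = 2.7815
Σp_1ᵢ² = 0.0074² + 0.9632² + 0.0074² + 0.0074² + 0.0074² + 0.0074² = 0.000055 + 0.927754 + 0.000055 + 0.000055 + 0.000055 + 0.000055 = 0.928029
B_1 = 1 / 0.928029 = 1.0776
Σp_3ᵢ² = 0.2931² + 0.2184² + 0.0575² + 0.1149² + 0.2874² + 0.0287² = 0.085908 + 0.047699 + 0.003306 + 0.013202 + 0.082599 + 0.000824 = 0.233538
B_3 = 1 / 0.233538 = 4.2820
Highest B → broadest niche (most generalist): species 3 (B = 4.28).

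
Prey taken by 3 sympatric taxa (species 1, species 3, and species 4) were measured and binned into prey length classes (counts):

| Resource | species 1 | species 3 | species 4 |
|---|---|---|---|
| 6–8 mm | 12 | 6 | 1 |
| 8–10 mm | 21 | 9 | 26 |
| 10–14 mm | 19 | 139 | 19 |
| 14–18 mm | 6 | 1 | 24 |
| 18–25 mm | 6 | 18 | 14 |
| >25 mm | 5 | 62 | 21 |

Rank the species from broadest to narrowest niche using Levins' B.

Proportions for species 1 (n=69): 12/69=0.1739, 21/69=0.3043, 19/69=0.2754, 6/69=0.0870, 6/69=0.0870, 5/69=0.0725
Proportions for species 3 (n=235): 6/235=0.0255, 9/235=0.0383, 139/235=0.5915, 1/235=0.0043, 18/235=0.0766, 62/235=0.2638
Proportions for species 4 (n=105): 1/105=0.0095, 26/105=0.2476, 19/105=0.1810, 24/105=0.2286, 14/105=0.1333, 21/105=0.2000
Σp_1ᵢ² = 0.1739² + 0.3043² + 0.2754² + 0.0870² + 0.0870² + 0.0725² = 0.030241 + 0.092598 + 0.075845 + 0.007569 + 0.007569 + 0.005256 = 0.219078
B_1 = 1 / 0.219078 = 4.5646
Σp_3ᵢ² = 0.0255² + 0.0383² + 0.5915² + 0.0043² + 0.0766² + 0.2638² = 0.000650 + 0.001467 + 0.349872 + 0.000018 + 0.005868 + 0.069590 = 0.427465
B_3 = 1 / 0.427465 = 2.3394
Σp_4ᵢ² = 0.0095² + 0.2476² + 0.1810² + 0.2286² + 0.1333² + 0.2000² = 0.000090 + 0.061306 + 0.032761 + 0.052258 + 0.017769 + 0.040000 = 0.204184
B_4 = 1 / 0.204184 = 4.8975
Ranking by B (broadest → narrowest): species 4 (4.90) > species 1 (4.56) > species 3 (2.34)

species 4 > species 1 > species 3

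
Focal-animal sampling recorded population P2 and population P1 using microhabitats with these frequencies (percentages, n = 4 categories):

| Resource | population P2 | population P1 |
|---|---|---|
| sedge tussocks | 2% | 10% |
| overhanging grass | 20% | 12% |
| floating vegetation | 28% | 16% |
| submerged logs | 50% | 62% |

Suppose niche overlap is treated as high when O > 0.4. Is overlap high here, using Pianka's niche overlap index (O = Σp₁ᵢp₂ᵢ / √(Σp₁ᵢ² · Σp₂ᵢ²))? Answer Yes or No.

Convert percentages to proportions (divide by 100).
Σ p₁ᵢp₂ᵢ = 0.0020 + 0.0240 + 0.0448 + 0.3100 = 0.3808
Σp_1ᵢ² = 0.02² + 0.20² + 0.28² + 0.50² = 0.0004 + 0.0400 + 0.0784 + 0.2500 = 0.3688
Σp_2ᵢ² = 0.10² + 0.12² + 0.16² + 0.62² = 0.0100 + 0.0144 + 0.0256 + 0.3844 = 0.4344
O = 0.3808 / √(0.3688 × 0.4344) = 0.3808 / 0.40026 = 0.9514
O = 0.9514 > 0.4 → Yes.

Yes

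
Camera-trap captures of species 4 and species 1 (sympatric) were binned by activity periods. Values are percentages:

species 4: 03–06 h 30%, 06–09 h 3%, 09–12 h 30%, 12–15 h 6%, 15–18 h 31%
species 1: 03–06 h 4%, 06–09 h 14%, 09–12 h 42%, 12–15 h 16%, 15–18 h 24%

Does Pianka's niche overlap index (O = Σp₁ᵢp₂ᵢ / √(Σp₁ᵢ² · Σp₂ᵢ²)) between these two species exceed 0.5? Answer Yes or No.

Convert percentages to proportions (divide by 100).
Σ p₁ᵢp₂ᵢ = 0.0120 + 0.0042 + 0.1260 + 0.0096 + 0.0744 = 0.2262
Σp_1ᵢ² = 0.30² + 0.03² + 0.30² + 0.06² + 0.31² = 0.0900 + 0.0009 + 0.0900 + 0.0036 + 0.0961 = 0.2806
Σp_2ᵢ² = 0.04² + 0.14² + 0.42² + 0.16² + 0.24² = 0.0016 + 0.0196 + 0.1764 + 0.0256 + 0.0576 = 0.2808
O = 0.2262 / √(0.2806 × 0.2808) = 0.2262 / 0.28070 = 0.8058
O = 0.8058 > 0.5 → Yes.

Yes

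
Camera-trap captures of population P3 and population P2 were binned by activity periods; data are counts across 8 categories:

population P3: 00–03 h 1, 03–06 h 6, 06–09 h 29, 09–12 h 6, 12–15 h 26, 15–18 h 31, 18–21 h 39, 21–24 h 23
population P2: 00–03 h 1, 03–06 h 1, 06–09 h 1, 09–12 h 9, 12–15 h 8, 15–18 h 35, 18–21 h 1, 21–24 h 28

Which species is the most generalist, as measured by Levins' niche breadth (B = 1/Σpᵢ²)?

Proportions for population P3 (n=161): 1/161=0.0062, 6/161=0.0373, 29/161=0.1801, 6/161=0.0373, 26/161=0.1615, 31/161=0.1925, 39/161=0.2422, 23/161=0.1429
Proportions for population P2 (n=84): 1/84=0.0119, 1/84=0.0119, 1/84=0.0119, 9/84=0.1071, 8/84=0.0952, 35/84=0.4167, 1/84=0.0119, 28/84=0.3333
Σp_P3ᵢ² = 0.0062² + 0.0373² + 0.1801² + 0.0373² + 0.1615² + 0.1925² + 0.2422² + 0.1429² = 0.000038 + 0.001391 + 0.032436 + 0.001391 + 0.026082 + 0.037056 + 0.058661 + 0.020420 = 0.177475
B_P3 = 1 / 0.177475 = 5.6346
Σp_P2ᵢ² = 0.0119² + 0.0119² + 0.0119² + 0.1071² + 0.0952² + 0.4167² + 0.0119² + 0.3333² = 0.000142 + 0.000142 + 0.000142 + 0.011470 + 0.009063 + 0.173639 + 0.000142 + 0.111089 = 0.305829
B_P2 = 1 / 0.305829 = 3.2698
Highest B → broadest niche (most generalist): population P3 (B = 5.63).

population P3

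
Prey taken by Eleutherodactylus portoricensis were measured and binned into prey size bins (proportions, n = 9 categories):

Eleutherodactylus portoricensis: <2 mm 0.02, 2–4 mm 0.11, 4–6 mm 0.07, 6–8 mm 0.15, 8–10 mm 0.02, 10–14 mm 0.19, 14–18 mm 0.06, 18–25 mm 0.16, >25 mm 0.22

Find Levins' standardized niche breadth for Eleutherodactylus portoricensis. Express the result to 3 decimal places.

0.687

Σpᵢ² = 0.02² + 0.11² + 0.07² + 0.15² + 0.02² + 0.19² + 0.06² + 0.16² + 0.22² = 0.0004 + 0.0121 + 0.0049 + 0.0225 + 0.0004 + 0.0361 + 0.0036 + 0.0256 + 0.0484 = 0.1540
B = 1 / 0.1540 = 6.49351
Bₛ = (B − 1)/(n − 1) = (6.49351 − 1)/(9 − 1) = 5.49351/8 = 0.68669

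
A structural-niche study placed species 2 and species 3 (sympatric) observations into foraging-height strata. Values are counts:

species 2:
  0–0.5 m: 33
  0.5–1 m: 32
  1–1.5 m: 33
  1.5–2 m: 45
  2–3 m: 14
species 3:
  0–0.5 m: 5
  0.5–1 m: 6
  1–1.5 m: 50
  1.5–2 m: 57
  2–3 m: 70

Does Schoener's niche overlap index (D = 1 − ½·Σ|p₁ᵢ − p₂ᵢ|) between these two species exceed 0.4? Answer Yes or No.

Yes

Proportions for species 2 (n=157): 33/157=0.2102, 32/157=0.2038, 33/157=0.2102, 45/157=0.2866, 14/157=0.0892
Proportions for species 3 (n=188): 5/188=0.0266, 6/188=0.0319, 50/188=0.2660, 57/188=0.3032, 70/188=0.3723
Σ|p₁ᵢ − p₂ᵢ| = 0.1836 + 0.1719 + 0.0558 + 0.0166 + 0.2831 = 0.7110
D = 1 − ½ × 0.7110 = 1 − 0.35550 = 0.64450
D = 0.64450 > 0.4 → Yes.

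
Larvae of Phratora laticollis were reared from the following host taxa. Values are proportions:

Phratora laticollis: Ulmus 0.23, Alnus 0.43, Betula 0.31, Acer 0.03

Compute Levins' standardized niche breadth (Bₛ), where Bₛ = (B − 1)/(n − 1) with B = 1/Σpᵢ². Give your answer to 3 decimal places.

Σpᵢ² = 0.23² + 0.43² + 0.31² + 0.03² = 0.0529 + 0.1849 + 0.0961 + 0.0009 = 0.3348
B = 1 / 0.3348 = 2.98686
Bₛ = (B − 1)/(n − 1) = (2.98686 − 1)/(4 − 1) = 1.98686/3 = 0.66229

0.662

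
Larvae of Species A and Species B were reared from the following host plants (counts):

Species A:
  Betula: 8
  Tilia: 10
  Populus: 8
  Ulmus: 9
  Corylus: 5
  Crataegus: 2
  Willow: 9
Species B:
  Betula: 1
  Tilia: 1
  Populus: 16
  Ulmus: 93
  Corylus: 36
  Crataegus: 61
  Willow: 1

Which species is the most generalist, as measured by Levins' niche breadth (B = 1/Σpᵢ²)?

Species A

Proportions for Species A (n=51): 8/51=0.1569, 10/51=0.1961, 8/51=0.1569, 9/51=0.1765, 5/51=0.0980, 2/51=0.0392, 9/51=0.1765
Proportions for Species B (n=209): 1/209=0.0048, 1/209=0.0048, 16/209=0.0766, 93/209=0.4450, 36/209=0.1722, 61/209=0.2919, 1/209=0.0048
Σp_Aᵢ² = 0.1569² + 0.1961² + 0.1569² + 0.1765² + 0.0980² + 0.0392² + 0.1765² = 0.024618 + 0.038455 + 0.024618 + 0.031152 + 0.009604 + 0.001537 + 0.031152 = 0.161136
B_A = 1 / 0.161136 = 6.2059
Σp_Bᵢ² = 0.0048² + 0.0048² + 0.0766² + 0.4450² + 0.1722² + 0.2919² + 0.0048² = 0.000023 + 0.000023 + 0.005868 + 0.198025 + 0.029653 + 0.085206 + 0.000023 = 0.318821
B_B = 1 / 0.318821 = 3.1366
Highest B → broadest niche (most generalist): Species A (B = 6.21).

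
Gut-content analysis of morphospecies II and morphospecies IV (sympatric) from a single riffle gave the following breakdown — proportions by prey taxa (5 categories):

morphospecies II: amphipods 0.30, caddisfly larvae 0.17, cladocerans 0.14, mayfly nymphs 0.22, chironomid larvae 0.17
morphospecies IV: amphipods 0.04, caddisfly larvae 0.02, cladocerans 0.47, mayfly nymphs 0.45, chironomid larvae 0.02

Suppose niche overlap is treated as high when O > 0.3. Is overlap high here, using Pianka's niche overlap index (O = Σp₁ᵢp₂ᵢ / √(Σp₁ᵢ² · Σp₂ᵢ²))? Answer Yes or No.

Σ p₁ᵢp₂ᵢ = 0.0120 + 0.0034 + 0.0658 + 0.0990 + 0.0034 = 0.1836
Σp_1ᵢ² = 0.30² + 0.17² + 0.14² + 0.22² + 0.17² = 0.0900 + 0.0289 + 0.0196 + 0.0484 + 0.0289 = 0.2158
Σp_2ᵢ² = 0.04² + 0.02² + 0.47² + 0.45² + 0.02² = 0.0016 + 0.0004 + 0.2209 + 0.2025 + 0.0004 = 0.4258
O = 0.1836 / √(0.2158 × 0.4258) = 0.1836 / 0.30313 = 0.6057
O = 0.6057 > 0.3 → Yes.

Yes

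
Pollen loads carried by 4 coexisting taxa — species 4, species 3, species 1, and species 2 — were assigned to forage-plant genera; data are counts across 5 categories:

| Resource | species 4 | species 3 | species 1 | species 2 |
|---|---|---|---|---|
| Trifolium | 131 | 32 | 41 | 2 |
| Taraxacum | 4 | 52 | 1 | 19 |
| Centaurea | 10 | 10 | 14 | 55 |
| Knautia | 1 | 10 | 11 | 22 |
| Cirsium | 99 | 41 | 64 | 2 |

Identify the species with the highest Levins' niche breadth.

Proportions for species 4 (n=245): 131/245=0.5347, 4/245=0.0163, 10/245=0.0408, 1/245=0.0041, 99/245=0.4041
Proportions for species 3 (n=145): 32/145=0.2207, 52/145=0.3586, 10/145=0.0690, 10/145=0.0690, 41/145=0.2828
Proportions for species 1 (n=131): 41/131=0.3130, 1/131=0.0076, 14/131=0.1069, 11/131=0.0840, 64/131=0.4885
Proportions for species 2 (n=100): 2/100=0.0200, 19/100=0.1900, 55/100=0.5500, 22/100=0.2200, 2/100=0.0200
Σp_4ᵢ² = 0.5347² + 0.0163² + 0.0408² + 0.0041² + 0.4041² = 0.285904 + 0.000266 + 0.001665 + 0.000017 + 0.163297 = 0.451149
B_4 = 1 / 0.451149 = 2.2166
Σp_3ᵢ² = 0.2207² + 0.3586² + 0.0690² + 0.0690² + 0.2828² = 0.048708 + 0.128594 + 0.004761 + 0.004761 + 0.079976 = 0.266800
B_3 = 1 / 0.266800 = 3.7481
Σp_1ᵢ² = 0.3130² + 0.0076² + 0.1069² + 0.0840² + 0.4885² = 0.097969 + 0.000058 + 0.011428 + 0.007056 + 0.238632 = 0.355143
B_1 = 1 / 0.355143 = 2.8158
Σp_2ᵢ² = 0.0200² + 0.1900² + 0.5500² + 0.2200² + 0.0200² = 0.000400 + 0.036100 + 0.302500 + 0.048400 + 0.000400 = 0.387800
B_2 = 1 / 0.387800 = 2.5786
Highest B → broadest niche (most generalist): species 3 (B = 3.75).

species 3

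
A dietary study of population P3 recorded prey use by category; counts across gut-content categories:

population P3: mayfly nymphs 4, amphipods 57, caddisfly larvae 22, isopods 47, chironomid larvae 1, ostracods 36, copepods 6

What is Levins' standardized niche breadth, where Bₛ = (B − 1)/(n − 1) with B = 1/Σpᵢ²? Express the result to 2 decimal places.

Proportions for population P3 (n=173): 4/173=0.0231, 57/173=0.3295, 22/173=0.1272, 47/173=0.2717, 1/173=0.0058, 36/173=0.2081, 6/173=0.0347
Σpᵢ² = 0.0231² + 0.3295² + 0.1272² + 0.2717² + 0.0058² + 0.2081² + 0.0347² = 0.000534 + 0.108570 + 0.016180 + 0.073821 + 0.000034 + 0.043306 + 0.001204 = 0.243649
B = 1 / 0.243649 = 4.1043
Bₛ = (B − 1)/(n − 1) = (4.1043 − 1)/(7 − 1) = 3.1043/6 = 0.5174

0.52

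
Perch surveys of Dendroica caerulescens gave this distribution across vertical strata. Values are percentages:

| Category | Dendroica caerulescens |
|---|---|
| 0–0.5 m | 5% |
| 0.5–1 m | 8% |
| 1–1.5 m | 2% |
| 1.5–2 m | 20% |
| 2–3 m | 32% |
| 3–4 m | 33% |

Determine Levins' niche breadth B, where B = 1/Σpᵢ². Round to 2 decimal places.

Convert percentages to proportions (divide by 100).
Σpᵢ² = 0.05² + 0.08² + 0.02² + 0.20² + 0.32² + 0.33² = 0.0025 + 0.0064 + 0.0004 + 0.0400 + 0.1024 + 0.1089 = 0.2606
B = 1 / 0.2606 = 3.8373

3.84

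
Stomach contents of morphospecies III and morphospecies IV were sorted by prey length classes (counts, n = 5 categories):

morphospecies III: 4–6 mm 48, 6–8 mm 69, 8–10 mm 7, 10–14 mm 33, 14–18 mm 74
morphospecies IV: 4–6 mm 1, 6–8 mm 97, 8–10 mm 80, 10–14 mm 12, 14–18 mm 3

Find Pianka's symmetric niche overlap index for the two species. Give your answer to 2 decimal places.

0.54

Proportions for morphospecies III (n=231): 48/231=0.2078, 69/231=0.2987, 7/231=0.0303, 33/231=0.1429, 74/231=0.3203
Proportions for morphospecies IV (n=193): 1/193=0.0052, 97/193=0.5026, 80/193=0.4145, 12/193=0.0622, 3/193=0.0155
Σ p₁ᵢp₂ᵢ = 0.001081 + 0.150127 + 0.012559 + 0.008888 + 0.004965 = 0.177620
Σp_1ᵢ² = 0.2078² + 0.2987² + 0.0303² + 0.1429² + 0.3203² = 0.043181 + 0.089222 + 0.000918 + 0.020420 + 0.102592 = 0.256333
Σp_2ᵢ² = 0.0052² + 0.5026² + 0.4145² + 0.0622² + 0.0155² = 0.000027 + 0.252607 + 0.171810 + 0.003869 + 0.000240 = 0.428553
O = 0.177620 / √(0.256333 × 0.428553) = 0.177620 / 0.3314397 = 0.5359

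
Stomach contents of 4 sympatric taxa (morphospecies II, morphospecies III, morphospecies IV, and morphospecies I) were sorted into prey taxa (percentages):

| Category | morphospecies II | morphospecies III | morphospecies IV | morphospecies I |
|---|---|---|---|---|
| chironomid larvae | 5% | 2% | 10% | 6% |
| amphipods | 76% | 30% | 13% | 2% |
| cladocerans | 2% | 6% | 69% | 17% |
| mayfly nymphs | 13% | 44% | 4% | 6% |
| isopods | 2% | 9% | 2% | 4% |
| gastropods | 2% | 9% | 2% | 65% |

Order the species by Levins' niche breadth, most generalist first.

Convert percentages to proportions (divide by 100).
Σp_IIᵢ² = 0.05² + 0.76² + 0.02² + 0.13² + 0.02² + 0.02² = 0.0025 + 0.5776 + 0.0004 + 0.0169 + 0.0004 + 0.0004 = 0.5982
B_II = 1 / 0.5982 = 1.6717
Σp_IIIᵢ² = 0.02² + 0.30² + 0.06² + 0.44² + 0.09² + 0.09² = 0.0004 + 0.0900 + 0.0036 + 0.1936 + 0.0081 + 0.0081 = 0.3038
B_III = 1 / 0.3038 = 3.2916
Σp_IVᵢ² = 0.10² + 0.13² + 0.69² + 0.04² + 0.02² + 0.02² = 0.0100 + 0.0169 + 0.4761 + 0.0016 + 0.0004 + 0.0004 = 0.5054
B_IV = 1 / 0.5054 = 1.9786
Σp_Iᵢ² = 0.06² + 0.02² + 0.17² + 0.06² + 0.04² + 0.65² = 0.0036 + 0.0004 + 0.0289 + 0.0036 + 0.0016 + 0.4225 = 0.4606
B_I = 1 / 0.4606 = 2.1711
Ranking by B (broadest → narrowest): morphospecies III (3.29) > morphospecies I (2.17) > morphospecies IV (1.98) > morphospecies II (1.67)

morphospecies III > morphospecies I > morphospecies IV > morphospecies II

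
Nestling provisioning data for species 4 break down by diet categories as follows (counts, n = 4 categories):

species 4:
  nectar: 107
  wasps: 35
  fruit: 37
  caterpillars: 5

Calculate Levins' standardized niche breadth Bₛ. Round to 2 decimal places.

0.47

Proportions for species 4 (n=184): 107/184=0.5815, 35/184=0.1902, 37/184=0.2011, 5/184=0.0272
Σpᵢ² = 0.5815² + 0.1902² + 0.2011² + 0.0272² = 0.338142 + 0.036176 + 0.040441 + 0.000740 = 0.415499
B = 1 / 0.415499 = 2.4067
Bₛ = (B − 1)/(n − 1) = (2.4067 − 1)/(4 − 1) = 1.4067/3 = 0.4689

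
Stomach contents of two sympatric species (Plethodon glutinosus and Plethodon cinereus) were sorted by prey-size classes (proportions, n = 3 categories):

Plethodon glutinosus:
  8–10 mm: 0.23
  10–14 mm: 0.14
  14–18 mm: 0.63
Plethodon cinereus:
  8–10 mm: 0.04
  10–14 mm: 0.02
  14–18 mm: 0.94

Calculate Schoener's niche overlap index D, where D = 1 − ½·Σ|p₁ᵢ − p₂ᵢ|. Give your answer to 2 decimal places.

0.69

Σ|p₁ᵢ − p₂ᵢ| = 0.19 + 0.12 + 0.31 = 0.62
D = 1 − ½ × 0.62 = 1 − 0.310 = 0.6900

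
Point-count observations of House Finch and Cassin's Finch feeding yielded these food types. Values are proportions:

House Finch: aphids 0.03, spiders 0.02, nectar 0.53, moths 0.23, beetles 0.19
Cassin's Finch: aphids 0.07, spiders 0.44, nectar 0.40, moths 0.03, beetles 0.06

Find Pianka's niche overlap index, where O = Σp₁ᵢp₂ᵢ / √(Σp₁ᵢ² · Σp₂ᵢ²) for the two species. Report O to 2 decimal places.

Σ p₁ᵢp₂ᵢ = 0.0021 + 0.0088 + 0.2120 + 0.0069 + 0.0114 = 0.2412
Σp_1ᵢ² = 0.03² + 0.02² + 0.53² + 0.23² + 0.19² = 0.0009 + 0.0004 + 0.2809 + 0.0529 + 0.0361 = 0.3712
Σp_2ᵢ² = 0.07² + 0.44² + 0.40² + 0.03² + 0.06² = 0.0049 + 0.1936 + 0.1600 + 0.0009 + 0.0036 = 0.3630
O = 0.2412 / √(0.3712 × 0.3630) = 0.2412 / 0.36708 = 0.6571

0.66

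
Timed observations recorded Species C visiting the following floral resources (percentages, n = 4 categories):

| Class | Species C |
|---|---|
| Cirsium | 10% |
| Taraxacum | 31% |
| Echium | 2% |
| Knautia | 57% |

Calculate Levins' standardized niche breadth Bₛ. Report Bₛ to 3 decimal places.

0.439

Convert percentages to proportions (divide by 100).
Σpᵢ² = 0.10² + 0.31² + 0.02² + 0.57² = 0.0100 + 0.0961 + 0.0004 + 0.3249 = 0.4314
B = 1 / 0.4314 = 2.31803
Bₛ = (B − 1)/(n − 1) = (2.31803 − 1)/(4 − 1) = 1.31803/3 = 0.43934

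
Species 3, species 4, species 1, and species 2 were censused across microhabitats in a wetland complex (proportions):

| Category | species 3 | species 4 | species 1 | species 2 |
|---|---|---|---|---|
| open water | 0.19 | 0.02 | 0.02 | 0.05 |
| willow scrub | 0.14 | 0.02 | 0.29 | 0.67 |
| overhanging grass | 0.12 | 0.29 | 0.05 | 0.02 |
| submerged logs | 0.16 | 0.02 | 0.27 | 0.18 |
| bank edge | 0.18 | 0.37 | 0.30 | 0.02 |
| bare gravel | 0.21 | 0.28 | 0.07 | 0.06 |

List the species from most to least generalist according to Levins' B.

Σp_3ᵢ² = 0.19² + 0.14² + 0.12² + 0.16² + 0.18² + 0.21² = 0.0361 + 0.0196 + 0.0144 + 0.0256 + 0.0324 + 0.0441 = 0.1722
B_3 = 1 / 0.1722 = 5.8072
Σp_4ᵢ² = 0.02² + 0.02² + 0.29² + 0.02² + 0.37² + 0.28² = 0.0004 + 0.0004 + 0.0841 + 0.0004 + 0.1369 + 0.0784 = 0.3006
B_4 = 1 / 0.3006 = 3.3267
Σp_1ᵢ² = 0.02² + 0.29² + 0.05² + 0.27² + 0.30² + 0.07² = 0.0004 + 0.0841 + 0.0025 + 0.0729 + 0.0900 + 0.0049 = 0.2548
B_1 = 1 / 0.2548 = 3.9246
Σp_2ᵢ² = 0.05² + 0.67² + 0.02² + 0.18² + 0.02² + 0.06² = 0.0025 + 0.4489 + 0.0004 + 0.0324 + 0.0004 + 0.0036 = 0.4882
B_2 = 1 / 0.4882 = 2.0483
Ranking by B (broadest → narrowest): species 3 (5.81) > species 1 (3.92) > species 4 (3.33) > species 2 (2.05)

species 3 > species 1 > species 4 > species 2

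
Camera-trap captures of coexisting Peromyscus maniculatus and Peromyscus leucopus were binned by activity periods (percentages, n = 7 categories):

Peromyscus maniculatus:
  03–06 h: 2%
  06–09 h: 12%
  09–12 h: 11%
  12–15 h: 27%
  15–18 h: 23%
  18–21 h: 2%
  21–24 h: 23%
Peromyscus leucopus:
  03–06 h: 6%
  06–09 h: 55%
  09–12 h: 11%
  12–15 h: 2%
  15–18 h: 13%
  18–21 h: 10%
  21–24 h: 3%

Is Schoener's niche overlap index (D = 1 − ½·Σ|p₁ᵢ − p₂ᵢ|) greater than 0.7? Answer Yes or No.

Convert percentages to proportions (divide by 100).
Σ|p₁ᵢ − p₂ᵢ| = 0.04 + 0.43 + 0.00 + 0.25 + 0.10 + 0.08 + 0.20 = 1.10
D = 1 − ½ × 1.10 = 1 − 0.550 = 0.4500
D = 0.4500 < 0.7 → No.

No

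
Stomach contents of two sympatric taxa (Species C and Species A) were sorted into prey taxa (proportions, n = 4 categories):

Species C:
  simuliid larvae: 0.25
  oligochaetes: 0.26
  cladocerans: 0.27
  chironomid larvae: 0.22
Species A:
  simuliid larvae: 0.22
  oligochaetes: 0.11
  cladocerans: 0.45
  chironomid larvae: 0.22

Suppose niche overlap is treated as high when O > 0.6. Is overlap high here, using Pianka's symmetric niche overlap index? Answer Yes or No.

Σ p₁ᵢp₂ᵢ = 0.0550 + 0.0286 + 0.1215 + 0.0484 = 0.2535
Σp_1ᵢ² = 0.25² + 0.26² + 0.27² + 0.22² = 0.0625 + 0.0676 + 0.0729 + 0.0484 = 0.2514
Σp_2ᵢ² = 0.22² + 0.11² + 0.45² + 0.22² = 0.0484 + 0.0121 + 0.2025 + 0.0484 = 0.3114
O = 0.2535 / √(0.2514 × 0.3114) = 0.2535 / 0.27980 = 0.9060
O = 0.9060 > 0.6 → Yes.

Yes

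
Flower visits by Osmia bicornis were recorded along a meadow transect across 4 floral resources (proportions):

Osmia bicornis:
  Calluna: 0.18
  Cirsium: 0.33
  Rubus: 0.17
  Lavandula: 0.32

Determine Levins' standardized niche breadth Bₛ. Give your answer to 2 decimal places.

0.89

Σpᵢ² = 0.18² + 0.33² + 0.17² + 0.32² = 0.0324 + 0.1089 + 0.0289 + 0.1024 = 0.2726
B = 1 / 0.2726 = 3.6684
Bₛ = (B − 1)/(n − 1) = (3.6684 − 1)/(4 − 1) = 2.6684/3 = 0.8895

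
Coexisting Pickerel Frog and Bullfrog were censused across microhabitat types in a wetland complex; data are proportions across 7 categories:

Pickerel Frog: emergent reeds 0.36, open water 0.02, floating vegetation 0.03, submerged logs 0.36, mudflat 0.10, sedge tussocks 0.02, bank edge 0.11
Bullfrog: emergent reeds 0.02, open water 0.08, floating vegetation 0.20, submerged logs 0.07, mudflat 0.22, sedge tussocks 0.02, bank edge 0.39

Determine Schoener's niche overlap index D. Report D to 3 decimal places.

0.370

Σ|p₁ᵢ − p₂ᵢ| = 0.34 + 0.06 + 0.17 + 0.29 + 0.12 + 0.00 + 0.28 = 1.26
D = 1 − ½ × 1.26 = 1 − 0.630 = 0.37000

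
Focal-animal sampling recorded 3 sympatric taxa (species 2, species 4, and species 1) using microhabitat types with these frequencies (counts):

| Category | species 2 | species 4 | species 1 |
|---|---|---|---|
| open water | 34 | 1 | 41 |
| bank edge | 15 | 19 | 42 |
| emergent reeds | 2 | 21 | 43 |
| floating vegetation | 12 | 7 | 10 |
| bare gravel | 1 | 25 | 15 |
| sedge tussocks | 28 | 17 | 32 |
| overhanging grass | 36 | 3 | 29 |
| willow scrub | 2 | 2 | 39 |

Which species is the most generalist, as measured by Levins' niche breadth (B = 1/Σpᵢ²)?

Proportions for species 2 (n=130): 34/130=0.2615, 15/130=0.1154, 2/130=0.0154, 12/130=0.0923, 1/130=0.0077, 28/130=0.2154, 36/130=0.2769, 2/130=0.0154
Proportions for species 4 (n=95): 1/95=0.0105, 19/95=0.2000, 21/95=0.2211, 7/95=0.0737, 25/95=0.2632, 17/95=0.1789, 3/95=0.0316, 2/95=0.0211
Proportions for species 1 (n=251): 41/251=0.1633, 42/251=0.1673, 43/251=0.1713, 10/251=0.0398, 15/251=0.0598, 32/251=0.1275, 29/251=0.1155, 39/251=0.1554
Σp_2ᵢ² = 0.2615² + 0.1154² + 0.0154² + 0.0923² + 0.0077² + 0.2154² + 0.2769² + 0.0154² = 0.068382 + 0.013317 + 0.000237 + 0.008519 + 0.000059 + 0.046397 + 0.076674 + 0.000237 = 0.213822
B_2 = 1 / 0.213822 = 4.6768
Σp_4ᵢ² = 0.0105² + 0.2000² + 0.2211² + 0.0737² + 0.2632² + 0.1789² + 0.0316² + 0.0211² = 0.000110 + 0.040000 + 0.048885 + 0.005432 + 0.069274 + 0.032005 + 0.000999 + 0.000445 = 0.197150
B_4 = 1 / 0.197150 = 5.0723
Σp_1ᵢ² = 0.1633² + 0.1673² + 0.1713² + 0.0398² + 0.0598² + 0.1275² + 0.1155² + 0.1554² = 0.026667 + 0.027989 + 0.029344 + 0.001584 + 0.003576 + 0.016256 + 0.013340 + 0.024149 = 0.142905
B_1 = 1 / 0.142905 = 6.9977
Highest B → broadest niche (most generalist): species 1 (B = 7.00).

species 1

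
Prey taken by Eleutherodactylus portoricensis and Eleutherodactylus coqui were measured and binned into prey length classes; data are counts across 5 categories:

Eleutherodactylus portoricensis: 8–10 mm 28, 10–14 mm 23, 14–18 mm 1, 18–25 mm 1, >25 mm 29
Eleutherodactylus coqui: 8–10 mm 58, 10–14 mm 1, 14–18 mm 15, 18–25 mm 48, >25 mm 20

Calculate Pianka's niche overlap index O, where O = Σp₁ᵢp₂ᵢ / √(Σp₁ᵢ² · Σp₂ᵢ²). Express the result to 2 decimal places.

Proportions for Eleutherodactylus portoricensis (n=82): 28/82=0.3415, 23/82=0.2805, 1/82=0.0122, 1/82=0.0122, 29/82=0.3537
Proportions for Eleutherodactylus coqui (n=142): 58/142=0.4085, 1/142=0.0070, 15/142=0.1056, 48/142=0.3380, 20/142=0.1408
Σ p₁ᵢp₂ᵢ = 0.139503 + 0.001964 + 0.001288 + 0.004124 + 0.049801 = 0.196680
Σp_1ᵢ² = 0.3415² + 0.2805² + 0.0122² + 0.0122² + 0.3537² = 0.116622 + 0.078680 + 0.000149 + 0.000149 + 0.125104 = 0.320704
Σp_2ᵢ² = 0.4085² + 0.0070² + 0.1056² + 0.3380² + 0.1408² = 0.166872 + 0.000049 + 0.011151 + 0.114244 + 0.019825 = 0.312141
O = 0.196680 / √(0.320704 × 0.312141) = 0.196680 / 0.3163935 = 0.6216

0.62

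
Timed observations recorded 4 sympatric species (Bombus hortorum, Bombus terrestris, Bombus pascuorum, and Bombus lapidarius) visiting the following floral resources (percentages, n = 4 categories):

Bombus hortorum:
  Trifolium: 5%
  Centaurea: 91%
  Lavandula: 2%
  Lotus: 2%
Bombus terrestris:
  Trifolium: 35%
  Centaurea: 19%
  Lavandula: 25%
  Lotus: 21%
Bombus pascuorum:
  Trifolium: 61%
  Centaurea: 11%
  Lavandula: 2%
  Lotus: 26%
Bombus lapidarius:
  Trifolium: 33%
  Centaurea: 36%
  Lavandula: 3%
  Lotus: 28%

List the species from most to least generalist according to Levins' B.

Convert percentages to proportions (divide by 100).
Σp_hortᵢ² = 0.05² + 0.91² + 0.02² + 0.02² = 0.0025 + 0.8281 + 0.0004 + 0.0004 = 0.8314
B_hort = 1 / 0.8314 = 1.2028
Σp_terrᵢ² = 0.35² + 0.19² + 0.25² + 0.21² = 0.1225 + 0.0361 + 0.0625 + 0.0441 = 0.2652
B_terr = 1 / 0.2652 = 3.7707
Σp_pascᵢ² = 0.61² + 0.11² + 0.02² + 0.26² = 0.3721 + 0.0121 + 0.0004 + 0.0676 = 0.4522
B_pasc = 1 / 0.4522 = 2.2114
Σp_lapiᵢ² = 0.33² + 0.36² + 0.03² + 0.28² = 0.1089 + 0.1296 + 0.0009 + 0.0784 = 0.3178
B_lapi = 1 / 0.3178 = 3.1466
Ranking by B (broadest → narrowest): Bombus terrestris (3.77) > Bombus lapidarius (3.15) > Bombus pascuorum (2.21) > Bombus hortorum (1.20)

Bombus terrestris > Bombus lapidarius > Bombus pascuorum > Bombus hortorum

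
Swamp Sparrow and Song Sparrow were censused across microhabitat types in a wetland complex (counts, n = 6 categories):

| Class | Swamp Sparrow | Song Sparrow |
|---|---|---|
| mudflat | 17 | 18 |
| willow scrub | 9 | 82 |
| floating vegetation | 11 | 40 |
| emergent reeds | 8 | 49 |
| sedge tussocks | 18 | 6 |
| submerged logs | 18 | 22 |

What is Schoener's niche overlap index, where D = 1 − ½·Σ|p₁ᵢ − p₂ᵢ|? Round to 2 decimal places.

Proportions for Swamp Sparrow (n=81): 17/81=0.2099, 9/81=0.1111, 11/81=0.1358, 8/81=0.0988, 18/81=0.2222, 18/81=0.2222
Proportions for Song Sparrow (n=217): 18/217=0.0829, 82/217=0.3779, 40/217=0.1843, 49/217=0.2258, 6/217=0.0276, 22/217=0.1014
Σ|p₁ᵢ − p₂ᵢ| = 0.1270 + 0.2668 + 0.0485 + 0.1270 + 0.1946 + 0.1208 = 0.8847
D = 1 − ½ × 0.8847 = 1 − 0.44235 = 0.55765

0.56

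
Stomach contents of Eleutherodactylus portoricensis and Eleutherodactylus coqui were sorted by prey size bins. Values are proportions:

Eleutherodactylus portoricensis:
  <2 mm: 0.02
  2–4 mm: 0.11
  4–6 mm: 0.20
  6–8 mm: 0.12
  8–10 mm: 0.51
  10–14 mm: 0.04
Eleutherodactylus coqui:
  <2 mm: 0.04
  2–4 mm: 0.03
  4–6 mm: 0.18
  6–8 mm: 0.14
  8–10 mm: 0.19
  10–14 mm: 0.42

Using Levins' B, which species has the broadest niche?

Σp_portᵢ² = 0.02² + 0.11² + 0.20² + 0.12² + 0.51² + 0.04² = 0.0004 + 0.0121 + 0.0400 + 0.0144 + 0.2601 + 0.0016 = 0.3286
B_port = 1 / 0.3286 = 3.0432
Σp_coquᵢ² = 0.04² + 0.03² + 0.18² + 0.14² + 0.19² + 0.42² = 0.0016 + 0.0009 + 0.0324 + 0.0196 + 0.0361 + 0.1764 = 0.2670
B_coqu = 1 / 0.2670 = 3.7453
Highest B → broadest niche (most generalist): Eleutherodactylus coqui (B = 3.75).

Eleutherodactylus coqui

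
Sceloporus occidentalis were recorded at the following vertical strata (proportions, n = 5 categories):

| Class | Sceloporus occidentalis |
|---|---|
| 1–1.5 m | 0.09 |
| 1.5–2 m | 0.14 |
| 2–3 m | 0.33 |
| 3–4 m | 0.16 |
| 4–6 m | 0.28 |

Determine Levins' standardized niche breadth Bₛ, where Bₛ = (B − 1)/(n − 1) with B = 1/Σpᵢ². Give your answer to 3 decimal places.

Σpᵢ² = 0.09² + 0.14² + 0.33² + 0.16² + 0.28² = 0.0081 + 0.0196 + 0.1089 + 0.0256 + 0.0784 = 0.2406
B = 1 / 0.2406 = 4.15628
Bₛ = (B − 1)/(n − 1) = (4.15628 − 1)/(5 − 1) = 3.15628/4 = 0.78907

0.789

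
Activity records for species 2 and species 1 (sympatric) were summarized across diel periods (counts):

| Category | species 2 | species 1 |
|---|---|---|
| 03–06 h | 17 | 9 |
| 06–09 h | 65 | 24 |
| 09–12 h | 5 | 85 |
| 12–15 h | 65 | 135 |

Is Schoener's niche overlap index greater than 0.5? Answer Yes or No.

Proportions for species 2 (n=152): 17/152=0.1118, 65/152=0.4276, 5/152=0.0329, 65/152=0.4276
Proportions for species 1 (n=253): 9/253=0.0356, 24/253=0.0949, 85/253=0.3360, 135/253=0.5336
Σ|p₁ᵢ − p₂ᵢ| = 0.0762 + 0.3327 + 0.3031 + 0.1060 = 0.8180
D = 1 − ½ × 0.8180 = 1 − 0.40900 = 0.59100
D = 0.59100 > 0.5 → Yes.

Yes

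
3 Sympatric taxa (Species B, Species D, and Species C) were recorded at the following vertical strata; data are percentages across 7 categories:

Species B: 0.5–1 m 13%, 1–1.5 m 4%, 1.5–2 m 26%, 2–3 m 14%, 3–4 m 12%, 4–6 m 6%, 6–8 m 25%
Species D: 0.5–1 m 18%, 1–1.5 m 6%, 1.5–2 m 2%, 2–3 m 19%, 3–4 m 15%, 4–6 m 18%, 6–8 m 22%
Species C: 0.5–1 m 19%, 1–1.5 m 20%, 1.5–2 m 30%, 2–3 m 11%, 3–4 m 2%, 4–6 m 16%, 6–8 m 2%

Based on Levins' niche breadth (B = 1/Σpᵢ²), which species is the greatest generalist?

Species D

Convert percentages to proportions (divide by 100).
Σp_Bᵢ² = 0.13² + 0.04² + 0.26² + 0.14² + 0.12² + 0.06² + 0.25² = 0.0169 + 0.0016 + 0.0676 + 0.0196 + 0.0144 + 0.0036 + 0.0625 = 0.1862
B_B = 1 / 0.1862 = 5.3706
Σp_Dᵢ² = 0.18² + 0.06² + 0.02² + 0.19² + 0.15² + 0.18² + 0.22² = 0.0324 + 0.0036 + 0.0004 + 0.0361 + 0.0225 + 0.0324 + 0.0484 = 0.1758
B_D = 1 / 0.1758 = 5.6883
Σp_Cᵢ² = 0.19² + 0.20² + 0.30² + 0.11² + 0.02² + 0.16² + 0.02² = 0.0361 + 0.0400 + 0.0900 + 0.0121 + 0.0004 + 0.0256 + 0.0004 = 0.2046
B_C = 1 / 0.2046 = 4.8876
Highest B → broadest niche (most generalist): Species D (B = 5.69).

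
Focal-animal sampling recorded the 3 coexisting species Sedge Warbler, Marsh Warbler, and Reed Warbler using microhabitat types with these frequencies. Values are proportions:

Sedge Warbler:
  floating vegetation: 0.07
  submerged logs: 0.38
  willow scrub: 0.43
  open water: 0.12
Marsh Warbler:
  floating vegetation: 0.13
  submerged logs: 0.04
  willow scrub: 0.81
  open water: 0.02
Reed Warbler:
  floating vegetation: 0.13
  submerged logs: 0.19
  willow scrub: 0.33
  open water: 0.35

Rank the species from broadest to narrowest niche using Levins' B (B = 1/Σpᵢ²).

Reed Warbler > Sedge Warbler > Marsh Warbler

Σp_Sedgᵢ² = 0.07² + 0.38² + 0.43² + 0.12² = 0.0049 + 0.1444 + 0.1849 + 0.0144 = 0.3486
B_Sedg = 1 / 0.3486 = 2.8686
Σp_Marsᵢ² = 0.13² + 0.04² + 0.81² + 0.02² = 0.0169 + 0.0016 + 0.6561 + 0.0004 = 0.6750
B_Mars = 1 / 0.6750 = 1.4815
Σp_Reedᵢ² = 0.13² + 0.19² + 0.33² + 0.35² = 0.0169 + 0.0361 + 0.1089 + 0.1225 = 0.2844
B_Reed = 1 / 0.2844 = 3.5162
Ranking by B (broadest → narrowest): Reed Warbler (3.52) > Sedge Warbler (2.87) > Marsh Warbler (1.48)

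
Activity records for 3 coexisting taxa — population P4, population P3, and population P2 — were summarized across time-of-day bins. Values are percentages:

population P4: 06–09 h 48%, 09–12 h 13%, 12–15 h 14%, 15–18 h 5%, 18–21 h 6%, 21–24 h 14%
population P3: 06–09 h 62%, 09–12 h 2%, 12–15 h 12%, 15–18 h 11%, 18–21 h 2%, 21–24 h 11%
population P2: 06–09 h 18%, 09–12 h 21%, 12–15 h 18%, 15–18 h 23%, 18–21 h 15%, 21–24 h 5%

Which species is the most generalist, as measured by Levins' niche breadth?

population P2

Convert percentages to proportions (divide by 100).
Σp_P4ᵢ² = 0.48² + 0.13² + 0.14² + 0.05² + 0.06² + 0.14² = 0.2304 + 0.0169 + 0.0196 + 0.0025 + 0.0036 + 0.0196 = 0.2926
B_P4 = 1 / 0.2926 = 3.4176
Σp_P3ᵢ² = 0.62² + 0.02² + 0.12² + 0.11² + 0.02² + 0.11² = 0.3844 + 0.0004 + 0.0144 + 0.0121 + 0.0004 + 0.0121 = 0.4238
B_P3 = 1 / 0.4238 = 2.3596
Σp_P2ᵢ² = 0.18² + 0.21² + 0.18² + 0.23² + 0.15² + 0.05² = 0.0324 + 0.0441 + 0.0324 + 0.0529 + 0.0225 + 0.0025 = 0.1868
B_P2 = 1 / 0.1868 = 5.3533
Highest B → broadest niche (most generalist): population P2 (B = 5.35).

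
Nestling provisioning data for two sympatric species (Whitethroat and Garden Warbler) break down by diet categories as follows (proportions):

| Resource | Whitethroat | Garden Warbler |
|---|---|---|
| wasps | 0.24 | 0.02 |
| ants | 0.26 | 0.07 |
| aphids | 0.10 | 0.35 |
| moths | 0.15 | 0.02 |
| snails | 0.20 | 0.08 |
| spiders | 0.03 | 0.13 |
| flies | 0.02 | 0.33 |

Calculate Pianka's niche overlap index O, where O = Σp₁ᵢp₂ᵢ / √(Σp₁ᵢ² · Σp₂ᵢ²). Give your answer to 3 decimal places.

0.384

Σ p₁ᵢp₂ᵢ = 0.0048 + 0.0182 + 0.0350 + 0.0030 + 0.0160 + 0.0039 + 0.0066 = 0.0875
Σp_1ᵢ² = 0.24² + 0.26² + 0.10² + 0.15² + 0.20² + 0.03² + 0.02² = 0.0576 + 0.0676 + 0.0100 + 0.0225 + 0.0400 + 0.0009 + 0.0004 = 0.1990
Σp_2ᵢ² = 0.02² + 0.07² + 0.35² + 0.02² + 0.08² + 0.13² + 0.33² = 0.0004 + 0.0049 + 0.1225 + 0.0004 + 0.0064 + 0.0169 + 0.1089 = 0.2604
O = 0.0875 / √(0.1990 × 0.2604) = 0.0875 / 0.227639 = 0.38438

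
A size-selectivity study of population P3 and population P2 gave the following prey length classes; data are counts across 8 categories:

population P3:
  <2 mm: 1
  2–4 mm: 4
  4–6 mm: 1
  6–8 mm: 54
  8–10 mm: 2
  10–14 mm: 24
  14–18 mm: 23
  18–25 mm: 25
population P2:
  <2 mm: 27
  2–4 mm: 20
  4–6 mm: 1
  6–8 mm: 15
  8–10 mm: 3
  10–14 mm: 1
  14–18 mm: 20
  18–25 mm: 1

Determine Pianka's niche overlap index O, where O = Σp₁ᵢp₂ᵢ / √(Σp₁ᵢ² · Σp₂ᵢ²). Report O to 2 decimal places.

0.50

Proportions for population P3 (n=134): 1/134=0.0075, 4/134=0.0299, 1/134=0.0075, 54/134=0.4030, 2/134=0.0149, 24/134=0.1791, 23/134=0.1716, 25/134=0.1866
Proportions for population P2 (n=88): 27/88=0.3068, 20/88=0.2273, 1/88=0.0114, 15/88=0.1705, 3/88=0.0341, 1/88=0.0114, 20/88=0.2273, 1/88=0.0114
Σ p₁ᵢp₂ᵢ = 0.002301 + 0.006796 + 0.000086 + 0.068712 + 0.000508 + 0.002042 + 0.039005 + 0.002127 = 0.121577
Σp_1ᵢ² = 0.0075² + 0.0299² + 0.0075² + 0.4030² + 0.0149² + 0.1791² + 0.1716² + 0.1866² = 0.000056 + 0.000894 + 0.000056 + 0.162409 + 0.000222 + 0.032077 + 0.029447 + 0.034820 = 0.259981
Σp_2ᵢ² = 0.3068² + 0.2273² + 0.0114² + 0.1705² + 0.0341² + 0.0114² + 0.2273² + 0.0114² = 0.094126 + 0.051665 + 0.000130 + 0.029070 + 0.001163 + 0.000130 + 0.051665 + 0.000130 = 0.228079
O = 0.121577 / √(0.259981 × 0.228079) = 0.121577 / 0.2435081 = 0.4993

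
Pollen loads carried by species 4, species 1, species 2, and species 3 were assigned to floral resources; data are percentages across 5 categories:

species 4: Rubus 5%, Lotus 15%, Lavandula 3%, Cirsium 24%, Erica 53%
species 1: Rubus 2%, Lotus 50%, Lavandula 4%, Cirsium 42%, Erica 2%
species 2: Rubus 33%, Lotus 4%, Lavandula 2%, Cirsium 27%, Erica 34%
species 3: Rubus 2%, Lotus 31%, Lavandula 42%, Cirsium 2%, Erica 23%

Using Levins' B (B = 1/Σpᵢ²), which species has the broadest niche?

Convert percentages to proportions (divide by 100).
Σp_4ᵢ² = 0.05² + 0.15² + 0.03² + 0.24² + 0.53² = 0.0025 + 0.0225 + 0.0009 + 0.0576 + 0.2809 = 0.3644
B_4 = 1 / 0.3644 = 2.7442
Σp_1ᵢ² = 0.02² + 0.50² + 0.04² + 0.42² + 0.02² = 0.0004 + 0.2500 + 0.0016 + 0.1764 + 0.0004 = 0.4288
B_1 = 1 / 0.4288 = 2.3321
Σp_2ᵢ² = 0.33² + 0.04² + 0.02² + 0.27² + 0.34² = 0.1089 + 0.0016 + 0.0004 + 0.0729 + 0.1156 = 0.2994
B_2 = 1 / 0.2994 = 3.3400
Σp_3ᵢ² = 0.02² + 0.31² + 0.42² + 0.02² + 0.23² = 0.0004 + 0.0961 + 0.1764 + 0.0004 + 0.0529 = 0.3262
B_3 = 1 / 0.3262 = 3.0656
Highest B → broadest niche (most generalist): species 2 (B = 3.34).

species 2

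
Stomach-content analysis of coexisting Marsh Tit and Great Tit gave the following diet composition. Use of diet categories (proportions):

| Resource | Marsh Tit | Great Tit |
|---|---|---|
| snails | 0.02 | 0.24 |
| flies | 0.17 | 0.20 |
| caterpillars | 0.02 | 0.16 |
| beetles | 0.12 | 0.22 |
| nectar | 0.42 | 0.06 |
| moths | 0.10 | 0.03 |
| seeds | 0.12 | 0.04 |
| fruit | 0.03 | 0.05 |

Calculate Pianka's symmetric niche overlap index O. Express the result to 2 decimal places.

0.49

Σ p₁ᵢp₂ᵢ = 0.0048 + 0.0340 + 0.0032 + 0.0264 + 0.0252 + 0.0030 + 0.0048 + 0.0015 = 0.1029
Σp_1ᵢ² = 0.02² + 0.17² + 0.02² + 0.12² + 0.42² + 0.10² + 0.12² + 0.03² = 0.0004 + 0.0289 + 0.0004 + 0.0144 + 0.1764 + 0.0100 + 0.0144 + 0.0009 = 0.2458
Σp_2ᵢ² = 0.24² + 0.20² + 0.16² + 0.22² + 0.06² + 0.03² + 0.04² + 0.05² = 0.0576 + 0.0400 + 0.0256 + 0.0484 + 0.0036 + 0.0009 + 0.0016 + 0.0025 = 0.1802
O = 0.1029 / √(0.2458 × 0.1802) = 0.1029 / 0.21046 = 0.4889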